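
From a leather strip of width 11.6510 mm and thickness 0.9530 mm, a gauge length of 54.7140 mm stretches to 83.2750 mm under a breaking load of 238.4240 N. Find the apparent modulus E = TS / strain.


TS = F / (w * t) = 238.4240 / (11.6510 * 0.9530) = 21.4731 N/mm^2
strain = (Lf - L0) / L0 = (83.2750 - 54.7140) / 54.7140 = 0.5220
E = TS / strain = 21.4731 / 0.5220 = 41.1357 N/mm^2


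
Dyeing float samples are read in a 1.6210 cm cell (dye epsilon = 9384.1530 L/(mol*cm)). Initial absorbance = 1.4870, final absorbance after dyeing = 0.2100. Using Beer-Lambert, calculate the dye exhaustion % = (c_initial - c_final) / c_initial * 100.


c_initial = A_i / (epsilon * l) = 1.4870 / (9384.1530 * 1.6210) = 9.7754e-05 mol/L
c_final = A_f / (epsilon * l) = 0.2100 / (9384.1530 * 1.6210) = 1.3805e-05 mol/L
Exhaustion = (c_initial - c_final) / c_initial * 100 = (9.7754e-05 - 1.3805e-05) / 9.7754e-05 * 100 = 85.8776 %


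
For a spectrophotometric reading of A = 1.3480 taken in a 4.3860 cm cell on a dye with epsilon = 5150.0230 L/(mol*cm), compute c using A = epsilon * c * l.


Formula: c = A / (epsilon * l)
Substituting: c = 1.3480 / (5150.0230 * 4.3860)
Result: 5.9678e-05 mol/L


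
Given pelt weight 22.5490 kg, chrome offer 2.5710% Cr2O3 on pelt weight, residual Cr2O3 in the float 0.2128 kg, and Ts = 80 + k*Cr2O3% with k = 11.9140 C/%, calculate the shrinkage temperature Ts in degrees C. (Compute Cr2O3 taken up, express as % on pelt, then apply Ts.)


Offered = pelt * offer_pct / 100 = 22.5490 * 2.5710 / 100 = 0.5797 kg
Uptake = offered - residual = 0.5797 - 0.2128 = 0.3669 kg
Cr2O3% on pelt = uptake / pelt * 100 = 0.3669 / 22.5490 * 100 = 1.6273 %
Ts = 80 + k * Cr2O3% = 80 + 11.9140 * 1.6273 = 99.3874 C


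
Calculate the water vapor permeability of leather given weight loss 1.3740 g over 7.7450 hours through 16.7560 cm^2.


Formula: WVP = loss / (area * time)
Substituting: WVP = 1.3740 / (16.7560 * 7.7450)
Result: 0.0105875 g/(cm^2*hr)


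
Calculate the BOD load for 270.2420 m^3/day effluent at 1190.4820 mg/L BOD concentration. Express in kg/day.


Formula: BOD_load = volume * conc / 1000
Substituting: BOD_load = 270.2420 * 1190.4820 / 1000
Result: 321.7182 kg/day


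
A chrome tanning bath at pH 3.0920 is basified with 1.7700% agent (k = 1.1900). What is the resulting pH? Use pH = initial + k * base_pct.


Formula: pH_final = pH_initial + k * base_pct
Substituting: pH_final = 3.0920 + 1.1900 * 1.7700
Result: 5.1983


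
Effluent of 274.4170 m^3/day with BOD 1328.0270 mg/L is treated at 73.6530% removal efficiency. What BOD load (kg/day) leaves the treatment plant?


Load_in = volume * conc / 1000 = 274.4170 * 1328.0270 / 1000 = 364.4332 kg/day
Removed = Load_in * eff / 100 = 364.4332 * 73.6530 / 100 = 268.4160 kg/day
Load_out = Load_in - Removed = 364.4332 - 268.4160 = 96.0172 kg/day


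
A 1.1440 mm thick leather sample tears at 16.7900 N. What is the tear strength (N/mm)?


Formula: Tear strength = force / thickness
Substituting: Tear strength = 16.7900 / 1.1440
Result: 14.6766 N/mm


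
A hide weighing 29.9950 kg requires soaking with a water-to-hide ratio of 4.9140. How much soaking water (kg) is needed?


Formula: Water = hide_weight * ratio
Substituting: Water = 29.9950 * 4.9140
Result: 147.3954 kg


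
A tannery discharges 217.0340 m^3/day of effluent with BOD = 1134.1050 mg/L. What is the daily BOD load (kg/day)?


Formula: BOD_load = volume * conc / 1000
Substituting: BOD_load = 217.0340 * 1134.1050 / 1000
Result: 246.1393 kg/day


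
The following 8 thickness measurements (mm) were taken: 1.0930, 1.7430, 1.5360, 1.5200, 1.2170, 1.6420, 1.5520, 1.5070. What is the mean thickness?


Formula: Average = sum / n
Substituting: Average = 11.8100 / 8
Result: 1.4763 mm


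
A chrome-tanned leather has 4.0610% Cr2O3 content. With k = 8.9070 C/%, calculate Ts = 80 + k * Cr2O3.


Formula: Ts = 80 + k * Cr2O3
Substituting: Ts = 80 + 8.9070 * 4.0610
Result: 116.1713 C


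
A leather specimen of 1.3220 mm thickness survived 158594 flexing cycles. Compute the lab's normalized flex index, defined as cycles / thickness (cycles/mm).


Formula: Index = cycles / thickness
Substituting: Index = 158594 / 1.3220
Result: 119965.2042 cycles/mm


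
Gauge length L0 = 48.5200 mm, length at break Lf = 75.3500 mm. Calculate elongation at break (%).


Formula: Elongation = (Lf - L0) / L0 * 100
Substituting: Elongation = (75.3500 - 48.5200) / 48.5200 * 100
Result: 55.2968 %


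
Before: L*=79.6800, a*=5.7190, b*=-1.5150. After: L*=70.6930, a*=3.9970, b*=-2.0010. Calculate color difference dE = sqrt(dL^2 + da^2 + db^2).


dL = -8.9870, da = -1.7220, db = -0.4860
dE = sqrt((-8.9870)^2 + (-1.7220)^2 + (-0.4860)^2) = 9.1634


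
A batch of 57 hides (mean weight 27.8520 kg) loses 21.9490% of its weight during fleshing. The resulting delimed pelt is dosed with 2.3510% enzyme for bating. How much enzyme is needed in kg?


Total_raw = N * avg_wt = 57 * 27.8520 = 1587.5640 kg
Substrate = Total_raw * (1 - loss/100) = 1587.5640 * (1 - 21.9490/100) = 1239.1096 kg
Enzyme = Substrate * pct / 100 = 1239.1096 * 2.3510 / 100 = 29.1315 kg


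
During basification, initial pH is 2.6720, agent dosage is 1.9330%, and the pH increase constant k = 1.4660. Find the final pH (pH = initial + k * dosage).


Formula: pH_final = pH_initial + k * base_pct
Substituting: pH_final = 2.6720 + 1.4660 * 1.9330
Result: 5.5058


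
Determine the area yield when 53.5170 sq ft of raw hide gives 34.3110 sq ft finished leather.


Formula: Yield = finished / raw * 100
Substituting: Yield = 34.3110 / 53.5170 * 100
Result: 64.1123 %


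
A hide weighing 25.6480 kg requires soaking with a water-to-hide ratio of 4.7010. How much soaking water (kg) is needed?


Formula: Water = hide_weight * ratio
Substituting: Water = 25.6480 * 4.7010
Result: 120.5712 kg


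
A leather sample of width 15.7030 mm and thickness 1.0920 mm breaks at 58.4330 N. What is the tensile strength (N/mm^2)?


Formula: TS = force / (width * thickness)
Substituting: TS = 58.4330 / (15.7030 * 1.0920)
Result: 3.4076 N/mm^2


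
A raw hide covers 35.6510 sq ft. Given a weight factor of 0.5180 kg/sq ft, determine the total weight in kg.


Formula: Weight = area * weight_per_sqft
Substituting: Weight = 35.6510 * 0.5180
Result: 18.4672 kg


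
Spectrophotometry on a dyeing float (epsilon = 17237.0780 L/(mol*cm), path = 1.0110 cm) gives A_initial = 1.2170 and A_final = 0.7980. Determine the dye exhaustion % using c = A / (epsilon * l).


c_initial = A_i / (epsilon * l) = 1.2170 / (17237.0780 * 1.0110) = 6.9835e-05 mol/L
c_final = A_f / (epsilon * l) = 0.7980 / (17237.0780 * 1.0110) = 4.5792e-05 mol/L
Exhaustion = (c_initial - c_final) / c_initial * 100 = (6.9835e-05 - 4.5792e-05) / 6.9835e-05 * 100 = 34.4289 %


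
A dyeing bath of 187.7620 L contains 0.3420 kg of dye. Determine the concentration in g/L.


Formula: Conc = dye_mass(kg) / volume(L) * 1000
Substituting: Conc = 0.3420 / 187.7620 * 1000
Result: 1.8215 g/L


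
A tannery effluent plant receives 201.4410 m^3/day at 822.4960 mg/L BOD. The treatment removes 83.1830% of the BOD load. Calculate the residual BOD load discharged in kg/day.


Load_in = volume * conc / 1000 = 201.4410 * 822.4960 / 1000 = 165.6844 kg/day
Removed = Load_in * eff / 100 = 165.6844 * 83.1830 / 100 = 137.8213 kg/day
Load_out = Load_in - Removed = 165.6844 - 137.8213 = 27.8631 kg/day


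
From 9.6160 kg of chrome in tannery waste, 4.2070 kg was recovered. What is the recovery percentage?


Formula: Recovery = recovered / input * 100
Substituting: Recovery = 4.2070 / 9.6160 * 100
Result: 43.7500 %


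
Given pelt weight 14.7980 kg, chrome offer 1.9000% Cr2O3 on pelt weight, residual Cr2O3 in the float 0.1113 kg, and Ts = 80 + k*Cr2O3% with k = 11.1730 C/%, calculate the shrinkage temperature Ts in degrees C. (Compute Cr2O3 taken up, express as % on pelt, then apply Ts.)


Offered = pelt * offer_pct / 100 = 14.7980 * 1.9000 / 100 = 0.2812 kg
Uptake = offered - residual = 0.2812 - 0.1113 = 0.1699 kg
Cr2O3% on pelt = uptake / pelt * 100 = 0.1699 / 14.7980 * 100 = 1.1479 %
Ts = 80 + k * Cr2O3% = 80 + 11.1730 * 1.1479 = 92.8252 C


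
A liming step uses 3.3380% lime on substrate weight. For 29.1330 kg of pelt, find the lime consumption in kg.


Formula: Lime = substrate * pct / 100
Substituting: Lime = 29.1330 * 3.3380 / 100
Result: 0.9725 kg


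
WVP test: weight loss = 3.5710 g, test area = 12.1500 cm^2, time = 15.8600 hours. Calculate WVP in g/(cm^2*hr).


Formula: WVP = loss / (area * time)
Substituting: WVP = 3.5710 / (12.1500 * 15.8600)
Result: 0.0185315 g/(cm^2*hr)


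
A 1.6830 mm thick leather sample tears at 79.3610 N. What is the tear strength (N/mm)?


Formula: Tear strength = force / thickness
Substituting: Tear strength = 79.3610 / 1.6830
Result: 47.1545 N/mm


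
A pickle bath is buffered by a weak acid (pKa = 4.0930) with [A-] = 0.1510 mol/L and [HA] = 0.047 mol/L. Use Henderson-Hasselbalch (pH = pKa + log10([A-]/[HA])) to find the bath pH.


ratio = [A-] / [HA] = 0.1510 / 0.047 = 3.2128
log10(ratio) = 0.5069
pH = pKa + log10(ratio) = 4.0930 + 0.5069 = 4.5999


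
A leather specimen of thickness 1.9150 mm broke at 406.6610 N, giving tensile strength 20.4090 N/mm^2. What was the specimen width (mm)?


Formula: w = F / (TS * t)
Substituting: w = 406.6610 / (20.4090 * 1.9150)
Result: 10.4050 mm


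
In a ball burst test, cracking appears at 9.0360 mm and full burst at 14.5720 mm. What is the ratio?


Formula: Ratio = crack / burst
Substituting: Ratio = 9.0360 / 14.5720
Result: 0.6201


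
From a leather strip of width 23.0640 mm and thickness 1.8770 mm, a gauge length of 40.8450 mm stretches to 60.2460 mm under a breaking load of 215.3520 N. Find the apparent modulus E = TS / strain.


TS = F / (w * t) = 215.3520 / (23.0640 * 1.8770) = 4.9745 N/mm^2
strain = (Lf - L0) / L0 = (60.2460 - 40.8450) / 40.8450 = 0.4750
E = TS / strain = 4.9745 / 0.4750 = 10.4728 N/mm^2


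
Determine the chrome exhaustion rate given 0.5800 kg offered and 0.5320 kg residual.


Formula: Uptake = (offered - residual) / offered * 100
Substituting: Uptake = (0.5800 - 0.5320) / 0.5800 * 100
Result: 8.2759 %


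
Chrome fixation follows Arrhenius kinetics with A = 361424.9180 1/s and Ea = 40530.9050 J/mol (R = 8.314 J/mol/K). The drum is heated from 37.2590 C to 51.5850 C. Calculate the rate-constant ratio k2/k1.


T1 = 37.2590 + 273.15 = 310.4090 K; T2 = 51.5850 + 273.15 = 324.7350 K
k1 = A * exp(-Ea/(R*T1)) = 361424.9180 * exp(-40530.9050/(8.314*310.4090)) = 0.054621 1/s
k2 = A * exp(-Ea/(R*T2)) = 361424.9180 * exp(-40530.9050/(8.314*324.7350)) = 0.1092 1/s
k2/k1 = 0.1092 / 0.054621 = 1.9994


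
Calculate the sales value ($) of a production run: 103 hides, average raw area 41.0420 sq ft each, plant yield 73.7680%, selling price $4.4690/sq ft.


Raw_total = N * avg_area = 103 * 41.0420 = 4227.3260 sq ft
Finished = Raw_total * yield / 100 = 4227.3260 * 73.7680 / 100 = 3118.4138 sq ft
Value = Finished * price = 3118.4138 * 4.4690 = 13936.1915 $


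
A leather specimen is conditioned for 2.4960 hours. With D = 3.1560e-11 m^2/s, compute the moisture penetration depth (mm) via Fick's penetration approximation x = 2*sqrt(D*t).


t = 2.4960 hr * 3600 = 8985.6000 s
D * t = 3.1560e-11 * 8985.6000 = 2.8359e-07
x = 2 * sqrt(D*t) = 2 * sqrt(2.8359e-07) = 0.00106505 m = 1.0651 mm


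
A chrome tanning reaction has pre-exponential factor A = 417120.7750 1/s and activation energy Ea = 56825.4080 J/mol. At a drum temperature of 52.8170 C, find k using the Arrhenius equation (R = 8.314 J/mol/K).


T_K = T_C + 273.15 = 52.8170 + 273.15 = 325.9670 K
exponent = -Ea / (R * T_K) = -56825.4080 / (8.314 * 325.9670) = -20.9681
k = A * exp(exponent) = 417120.7750 * exp(-20.9681) = 3.2654e-04 1/s


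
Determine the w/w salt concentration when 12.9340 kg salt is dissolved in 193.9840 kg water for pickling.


Formula: Conc = salt / (water + salt) * 100
Substituting: Conc = 12.9340 / (193.9840 + 12.9340) * 100
Result: 6.2508 %


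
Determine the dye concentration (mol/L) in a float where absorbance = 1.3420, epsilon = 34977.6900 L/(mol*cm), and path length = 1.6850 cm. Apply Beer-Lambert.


Formula: c = A / (epsilon * l)
Substituting: c = 1.3420 / (34977.6900 * 1.6850)
Result: 2.2770e-05 mol/L


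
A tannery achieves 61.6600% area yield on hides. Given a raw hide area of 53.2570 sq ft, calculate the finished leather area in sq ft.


Formula: finished = raw * yield / 100
Substituting: finished = 53.2570 * 61.6600 / 100
Result: 32.8383 sq ft


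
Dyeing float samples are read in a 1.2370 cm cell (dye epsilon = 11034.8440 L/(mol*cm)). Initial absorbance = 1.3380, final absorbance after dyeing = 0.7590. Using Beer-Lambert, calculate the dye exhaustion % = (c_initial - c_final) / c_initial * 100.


c_initial = A_i / (epsilon * l) = 1.3380 / (11034.8440 * 1.2370) = 9.8021e-05 mol/L
c_final = A_f / (epsilon * l) = 0.7590 / (11034.8440 * 1.2370) = 5.5604e-05 mol/L
Exhaustion = (c_initial - c_final) / c_initial * 100 = (9.8021e-05 - 5.5604e-05) / 9.8021e-05 * 100 = 43.2735 %


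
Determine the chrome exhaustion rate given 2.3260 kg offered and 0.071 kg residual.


Formula: Uptake = (offered - residual) / offered * 100
Substituting: Uptake = (2.3260 - 0.071) / 2.3260 * 100
Result: 96.9475 %


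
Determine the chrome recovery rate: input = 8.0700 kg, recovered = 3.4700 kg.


Formula: Recovery = recovered / input * 100
Substituting: Recovery = 3.4700 / 8.0700 * 100
Result: 42.9988 %


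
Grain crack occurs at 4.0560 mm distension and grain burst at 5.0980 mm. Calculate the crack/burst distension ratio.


Formula: Ratio = crack / burst
Substituting: Ratio = 4.0560 / 5.0980
Result: 0.7956


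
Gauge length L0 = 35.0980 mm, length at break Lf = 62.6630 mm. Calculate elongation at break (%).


Formula: Elongation = (Lf - L0) / L0 * 100
Substituting: Elongation = (62.6630 - 35.0980) / 35.0980 * 100
Result: 78.5372 %


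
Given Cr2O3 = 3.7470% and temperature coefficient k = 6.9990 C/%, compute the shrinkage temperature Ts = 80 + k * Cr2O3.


Formula: Ts = 80 + k * Cr2O3
Substituting: Ts = 80 + 6.9990 * 3.7470
Result: 106.2253 C


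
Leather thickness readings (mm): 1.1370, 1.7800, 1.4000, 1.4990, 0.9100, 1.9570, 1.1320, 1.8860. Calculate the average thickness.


Formula: Average = sum / n
Substituting: Average = 11.7010 / 8
Result: 1.4626 mm


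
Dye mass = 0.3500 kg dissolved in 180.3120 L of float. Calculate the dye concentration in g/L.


Formula: Conc = dye_mass(kg) / volume(L) * 1000
Substituting: Conc = 0.3500 / 180.3120 * 1000
Result: 1.9411 g/L


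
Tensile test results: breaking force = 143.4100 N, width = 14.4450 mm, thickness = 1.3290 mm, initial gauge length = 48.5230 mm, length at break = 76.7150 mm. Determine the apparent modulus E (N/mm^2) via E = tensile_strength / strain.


TS = F / (w * t) = 143.4100 / (14.4450 * 1.3290) = 7.4703 N/mm^2
strain = (Lf - L0) / L0 = (76.7150 - 48.5230) / 48.5230 = 0.5810
E = TS / strain = 7.4703 / 0.5810 = 12.8576 N/mm^2


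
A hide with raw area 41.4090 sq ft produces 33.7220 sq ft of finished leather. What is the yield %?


Formula: Yield = finished / raw * 100
Substituting: Yield = 33.7220 / 41.4090 * 100
Result: 81.4364 %


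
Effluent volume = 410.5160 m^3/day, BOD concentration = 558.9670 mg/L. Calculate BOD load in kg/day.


Formula: BOD_load = volume * conc / 1000
Substituting: BOD_load = 410.5160 * 558.9670 / 1000
Result: 229.4649 kg/day


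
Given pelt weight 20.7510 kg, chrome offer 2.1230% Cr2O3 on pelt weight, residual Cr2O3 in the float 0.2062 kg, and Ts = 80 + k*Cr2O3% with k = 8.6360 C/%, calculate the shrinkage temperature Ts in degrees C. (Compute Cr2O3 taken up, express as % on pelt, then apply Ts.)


Offered = pelt * offer_pct / 100 = 20.7510 * 2.1230 / 100 = 0.4405 kg
Uptake = offered - residual = 0.4405 - 0.2062 = 0.2343 kg
Cr2O3% on pelt = uptake / pelt * 100 = 0.2343 / 20.7510 * 100 = 1.1293 %
Ts = 80 + k * Cr2O3% = 80 + 8.6360 * 1.1293 = 89.7527 C


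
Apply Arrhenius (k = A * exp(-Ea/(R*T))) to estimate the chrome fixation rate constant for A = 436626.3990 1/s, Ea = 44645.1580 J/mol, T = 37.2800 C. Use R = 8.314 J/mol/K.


T_K = T_C + 273.15 = 37.2800 + 273.15 = 310.4300 K
exponent = -Ea / (R * T_K) = -44645.1580 / (8.314 * 310.4300) = -17.2982
k = A * exp(exponent) = 436626.3990 * exp(-17.2982) = 0.0134153 1/s


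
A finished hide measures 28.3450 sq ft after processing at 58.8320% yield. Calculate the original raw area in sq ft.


Formula: raw = finished * 100 / yield
Substituting: raw = 28.3450 * 100 / 58.8320
Result: 48.1796 sq ft


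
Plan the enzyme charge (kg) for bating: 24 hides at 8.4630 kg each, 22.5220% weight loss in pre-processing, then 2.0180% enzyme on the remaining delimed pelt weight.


Total_raw = N * avg_wt = 24 * 8.4630 = 203.1120 kg
Substrate = Total_raw * (1 - loss/100) = 203.1120 * (1 - 22.5220/100) = 157.3671 kg
Enzyme = Substrate * pct / 100 = 157.3671 * 2.0180 / 100 = 3.1757 kg


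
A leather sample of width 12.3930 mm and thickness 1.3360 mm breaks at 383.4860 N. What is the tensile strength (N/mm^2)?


Formula: TS = force / (width * thickness)
Substituting: TS = 383.4860 / (12.3930 * 1.3360)
Result: 23.1615 N/mm^2


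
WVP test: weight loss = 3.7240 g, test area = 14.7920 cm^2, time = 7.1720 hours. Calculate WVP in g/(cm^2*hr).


Formula: WVP = loss / (area * time)
Substituting: WVP = 3.7240 / (14.7920 * 7.1720)
Result: 0.0351029 g/(cm^2*hr)


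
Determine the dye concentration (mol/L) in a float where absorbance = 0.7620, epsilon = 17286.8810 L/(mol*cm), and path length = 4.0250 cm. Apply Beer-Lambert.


Formula: c = A / (epsilon * l)
Substituting: c = 0.7620 / (17286.8810 * 4.0250)
Result: 1.0951e-05 mol/L


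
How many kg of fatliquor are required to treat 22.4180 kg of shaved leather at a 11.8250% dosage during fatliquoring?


Formula: Fat = substrate * pct / 100
Substituting: Fat = 22.4180 * 11.8250 / 100
Result: 2.6509 kg


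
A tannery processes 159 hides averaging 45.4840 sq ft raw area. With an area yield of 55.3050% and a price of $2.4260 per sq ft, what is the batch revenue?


Raw_total = N * avg_area = 159 * 45.4840 = 7231.9560 sq ft
Finished = Raw_total * yield / 100 = 7231.9560 * 55.3050 / 100 = 3999.6333 sq ft
Value = Finished * price = 3999.6333 * 2.4260 = 9703.1103 $


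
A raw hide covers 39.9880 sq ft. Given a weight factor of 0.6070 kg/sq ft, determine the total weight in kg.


Formula: Weight = area * weight_per_sqft
Substituting: Weight = 39.9880 * 0.6070
Result: 24.2727 kg


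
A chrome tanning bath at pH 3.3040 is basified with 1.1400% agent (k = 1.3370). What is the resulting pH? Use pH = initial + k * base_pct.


Formula: pH_final = pH_initial + k * base_pct
Substituting: pH_final = 3.3040 + 1.3370 * 1.1400
Result: 4.8282


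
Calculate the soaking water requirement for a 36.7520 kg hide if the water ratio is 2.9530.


Formula: Water = hide_weight * ratio
Substituting: Water = 36.7520 * 2.9530
Result: 108.5287 kg


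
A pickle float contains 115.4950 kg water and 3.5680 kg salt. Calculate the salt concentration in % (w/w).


Formula: Conc = salt / (water + salt) * 100
Substituting: Conc = 3.5680 / (115.4950 + 3.5680) * 100
Result: 2.9967 %


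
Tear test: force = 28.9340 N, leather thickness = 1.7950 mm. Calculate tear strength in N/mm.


Formula: Tear strength = force / thickness
Substituting: Tear strength = 28.9340 / 1.7950
Result: 16.1192 N/mm


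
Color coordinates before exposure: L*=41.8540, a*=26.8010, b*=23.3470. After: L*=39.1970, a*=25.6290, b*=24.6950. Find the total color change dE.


dL = -2.6570, da = -1.1720, db = 1.3480
dE = sqrt((-2.6570)^2 + (-1.1720)^2 + 1.3480^2) = 3.2016


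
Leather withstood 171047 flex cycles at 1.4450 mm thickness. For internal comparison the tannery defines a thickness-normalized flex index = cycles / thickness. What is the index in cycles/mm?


Formula: Index = cycles / thickness
Substituting: Index = 171047 / 1.4450
Result: 118371.6263 cycles/mm


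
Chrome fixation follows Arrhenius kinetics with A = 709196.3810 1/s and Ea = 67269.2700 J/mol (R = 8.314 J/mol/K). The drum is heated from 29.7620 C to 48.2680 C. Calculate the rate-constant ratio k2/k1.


T1 = 29.7620 + 273.15 = 302.9120 K; T2 = 48.2680 + 273.15 = 321.4180 K
k1 = A * exp(-Ea/(R*T1)) = 709196.3810 * exp(-67269.2700/(8.314*302.9120)) = 1.7796e-06 1/s
k2 = A * exp(-Ea/(R*T2)) = 709196.3810 * exp(-67269.2700/(8.314*321.4180)) = 8.2839e-06 1/s
k2/k1 = 8.2839e-06 / 1.7796e-06 = 4.6549


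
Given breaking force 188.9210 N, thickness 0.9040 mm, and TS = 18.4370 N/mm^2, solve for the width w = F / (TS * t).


Formula: w = F / (TS * t)
Substituting: w = 188.9210 / (18.4370 * 0.9040)
Result: 11.3350 mm


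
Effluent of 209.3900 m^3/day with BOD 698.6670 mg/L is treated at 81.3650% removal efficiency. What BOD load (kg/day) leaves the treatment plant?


Load_in = volume * conc / 1000 = 209.3900 * 698.6670 / 1000 = 146.2939 kg/day
Removed = Load_in * eff / 100 = 146.2939 * 81.3650 / 100 = 119.0320 kg/day
Load_out = Load_in - Removed = 146.2939 - 119.0320 = 27.2619 kg/day


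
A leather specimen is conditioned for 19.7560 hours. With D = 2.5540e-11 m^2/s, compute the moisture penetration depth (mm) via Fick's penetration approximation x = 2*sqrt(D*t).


t = 19.7560 hr * 3600 = 71121.6000 s
D * t = 2.5540e-11 * 71121.6000 = 1.8164e-06
x = 2 * sqrt(D*t) = 2 * sqrt(1.8164e-06) = 0.00269551 m = 2.6955 mm


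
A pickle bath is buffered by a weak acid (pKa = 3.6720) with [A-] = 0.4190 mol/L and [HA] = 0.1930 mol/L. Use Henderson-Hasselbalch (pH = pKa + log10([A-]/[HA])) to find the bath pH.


ratio = [A-] / [HA] = 0.4190 / 0.1930 = 2.1710
log10(ratio) = 0.3367
pH = pKa + log10(ratio) = 3.6720 + 0.3367 = 4.0087


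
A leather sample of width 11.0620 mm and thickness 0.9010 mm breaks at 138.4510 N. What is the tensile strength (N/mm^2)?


Formula: TS = force / (width * thickness)
Substituting: TS = 138.4510 / (11.0620 * 0.9010)
Result: 13.8911 N/mm^2


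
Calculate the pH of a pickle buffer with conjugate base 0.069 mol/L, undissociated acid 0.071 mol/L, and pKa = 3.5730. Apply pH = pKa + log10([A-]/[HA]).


ratio = [A-] / [HA] = 0.069 / 0.071 = 0.9718
log10(ratio) = -0.0124093
pH = pKa + log10(ratio) = 3.5730 - 0.0124093 = 3.5606


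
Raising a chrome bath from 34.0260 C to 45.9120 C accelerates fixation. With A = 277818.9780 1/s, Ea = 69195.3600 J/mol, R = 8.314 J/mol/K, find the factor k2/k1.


T1 = 34.0260 + 273.15 = 307.1760 K; T2 = 45.9120 + 273.15 = 319.0620 K
k1 = A * exp(-Ea/(R*T1)) = 277818.9780 * exp(-69195.3600/(8.314*307.1760)) = 4.7513e-07 1/s
k2 = A * exp(-Ea/(R*T2)) = 277818.9780 * exp(-69195.3600/(8.314*319.0620)) = 1.3037e-06 1/s
k2/k1 = 1.3037e-06 / 4.7513e-07 = 2.7438


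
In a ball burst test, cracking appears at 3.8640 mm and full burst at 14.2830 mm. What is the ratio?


Formula: Ratio = crack / burst
Substituting: Ratio = 3.8640 / 14.2830
Result: 0.2705


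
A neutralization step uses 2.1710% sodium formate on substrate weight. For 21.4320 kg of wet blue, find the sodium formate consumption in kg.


Formula: Neutralizer = substrate * pct / 100
Substituting: Neutralizer = 21.4320 * 2.1710 / 100
Result: 0.4653 kg


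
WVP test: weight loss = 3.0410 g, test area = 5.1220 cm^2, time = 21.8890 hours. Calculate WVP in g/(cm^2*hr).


Formula: WVP = loss / (area * time)
Substituting: WVP = 3.0410 / (5.1220 * 21.8890)
Result: 0.0271238 g/(cm^2*hr)


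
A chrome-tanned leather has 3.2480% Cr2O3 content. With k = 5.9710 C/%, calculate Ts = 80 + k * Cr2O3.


Formula: Ts = 80 + k * Cr2O3
Substituting: Ts = 80 + 5.9710 * 3.2480
Result: 99.3938 C


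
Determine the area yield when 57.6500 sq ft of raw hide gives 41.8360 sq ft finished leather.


Formula: Yield = finished / raw * 100
Substituting: Yield = 41.8360 / 57.6500 * 100
Result: 72.5690 %


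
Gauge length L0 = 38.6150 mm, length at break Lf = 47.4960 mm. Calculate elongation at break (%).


Formula: Elongation = (Lf - L0) / L0 * 100
Substituting: Elongation = (47.4960 - 38.6150) / 38.6150 * 100
Result: 22.9988 %


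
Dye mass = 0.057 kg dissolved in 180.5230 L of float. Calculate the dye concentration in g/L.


Formula: Conc = dye_mass(kg) / volume(L) * 1000
Substituting: Conc = 0.057 / 180.5230 * 1000
Result: 0.3157 g/L


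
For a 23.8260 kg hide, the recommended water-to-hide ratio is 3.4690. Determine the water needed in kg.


Formula: Water = hide_weight * ratio
Substituting: Water = 23.8260 * 3.4690
Result: 82.6524 kg


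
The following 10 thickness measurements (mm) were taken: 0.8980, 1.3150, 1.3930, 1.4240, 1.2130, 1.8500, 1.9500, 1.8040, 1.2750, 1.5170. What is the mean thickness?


Formula: Average = sum / n
Substituting: Average = 14.6390 / 10
Result: 1.4639 mm


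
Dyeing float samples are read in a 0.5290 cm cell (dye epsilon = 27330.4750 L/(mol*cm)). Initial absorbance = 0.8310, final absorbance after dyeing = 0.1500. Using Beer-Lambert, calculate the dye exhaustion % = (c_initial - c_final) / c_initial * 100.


c_initial = A_i / (epsilon * l) = 0.8310 / (27330.4750 * 0.5290) = 5.7478e-05 mol/L
c_final = A_f / (epsilon * l) = 0.1500 / (27330.4750 * 0.5290) = 1.0375e-05 mol/L
Exhaustion = (c_initial - c_final) / c_initial * 100 = (5.7478e-05 - 1.0375e-05) / 5.7478e-05 * 100 = 81.9495 %


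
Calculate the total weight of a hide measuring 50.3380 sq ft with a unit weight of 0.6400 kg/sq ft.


Formula: Weight = area * weight_per_sqft
Substituting: Weight = 50.3380 * 0.6400
Result: 32.2163 kg


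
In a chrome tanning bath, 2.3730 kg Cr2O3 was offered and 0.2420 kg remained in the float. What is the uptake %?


Formula: Uptake = (offered - residual) / offered * 100
Substituting: Uptake = (2.3730 - 0.2420) / 2.3730 * 100
Result: 89.8019 %


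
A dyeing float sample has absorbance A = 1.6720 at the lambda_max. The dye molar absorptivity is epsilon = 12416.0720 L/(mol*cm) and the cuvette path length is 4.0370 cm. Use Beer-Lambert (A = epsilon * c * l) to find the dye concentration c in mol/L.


Formula: c = A / (epsilon * l)
Substituting: c = 1.6720 / (12416.0720 * 4.0370)
Result: 3.3357e-05 mol/L


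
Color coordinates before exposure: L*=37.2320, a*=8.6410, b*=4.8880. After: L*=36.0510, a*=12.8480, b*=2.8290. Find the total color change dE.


dL = -1.1810, da = 4.2070, db = -2.0590
dE = sqrt((-1.1810)^2 + 4.2070^2 + (-2.0590)^2) = 4.8304


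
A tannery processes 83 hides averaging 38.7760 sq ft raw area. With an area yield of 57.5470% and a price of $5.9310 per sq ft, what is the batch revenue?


Raw_total = N * avg_area = 83 * 38.7760 = 3218.4080 sq ft
Finished = Raw_total * yield / 100 = 3218.4080 * 57.5470 / 100 = 1852.0973 sq ft
Value = Finished * price = 1852.0973 * 5.9310 = 10984.7888 $


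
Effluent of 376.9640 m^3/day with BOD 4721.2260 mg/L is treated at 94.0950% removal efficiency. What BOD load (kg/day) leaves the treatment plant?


Load_in = volume * conc / 1000 = 376.9640 * 4721.2260 / 1000 = 1779.7322 kg/day
Removed = Load_in * eff / 100 = 1779.7322 * 94.0950 / 100 = 1674.6390 kg/day
Load_out = Load_in - Removed = 1779.7322 - 1674.6390 = 105.0932 kg/day


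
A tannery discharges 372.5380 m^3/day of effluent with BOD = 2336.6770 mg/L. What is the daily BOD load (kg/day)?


Formula: BOD_load = volume * conc / 1000
Substituting: BOD_load = 372.5380 * 2336.6770 / 1000
Result: 870.5010 kg/day


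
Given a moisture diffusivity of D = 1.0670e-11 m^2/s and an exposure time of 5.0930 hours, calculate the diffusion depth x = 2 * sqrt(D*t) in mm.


t = 5.0930 hr * 3600 = 18334.8000 s
D * t = 1.0670e-11 * 18334.8000 = 1.9563e-07
x = 2 * sqrt(D*t) = 2 * sqrt(1.9563e-07) = 8.8461e-04 m = 0.8846 mm


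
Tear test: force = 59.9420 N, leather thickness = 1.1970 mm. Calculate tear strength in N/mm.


Formula: Tear strength = force / thickness
Substituting: Tear strength = 59.9420 / 1.1970
Result: 50.0769 N/mm


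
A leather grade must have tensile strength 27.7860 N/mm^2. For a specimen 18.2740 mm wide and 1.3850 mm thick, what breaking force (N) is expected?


Formula: F = TS * w * t
Substituting: F = 27.7860 * 18.2740 * 1.3850
Result: 703.2495 N


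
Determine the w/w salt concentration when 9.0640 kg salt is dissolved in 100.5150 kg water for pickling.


Formula: Conc = salt / (water + salt) * 100
Substituting: Conc = 9.0640 / (100.5150 + 9.0640) * 100
Result: 8.2717 %


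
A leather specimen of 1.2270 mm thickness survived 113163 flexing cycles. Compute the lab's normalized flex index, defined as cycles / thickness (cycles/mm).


Formula: Index = cycles / thickness
Substituting: Index = 113163 / 1.2270
Result: 92227.3839 cycles/mm


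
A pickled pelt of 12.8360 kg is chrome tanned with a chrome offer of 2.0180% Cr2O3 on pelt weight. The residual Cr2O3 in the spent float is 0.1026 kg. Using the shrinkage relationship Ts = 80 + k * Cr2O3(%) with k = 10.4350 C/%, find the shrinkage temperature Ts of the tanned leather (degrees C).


Offered = pelt * offer_pct / 100 = 12.8360 * 2.0180 / 100 = 0.2590 kg
Uptake = offered - residual = 0.2590 - 0.1026 = 0.1564 kg
Cr2O3% on pelt = uptake / pelt * 100 = 0.1564 / 12.8360 * 100 = 1.2187 %
Ts = 80 + k * Cr2O3% = 80 + 10.4350 * 1.2187 = 92.7170 C


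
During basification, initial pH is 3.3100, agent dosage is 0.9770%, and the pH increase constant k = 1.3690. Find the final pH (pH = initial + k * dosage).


Formula: pH_final = pH_initial + k * base_pct
Substituting: pH_final = 3.3100 + 1.3690 * 0.9770
Result: 4.6475


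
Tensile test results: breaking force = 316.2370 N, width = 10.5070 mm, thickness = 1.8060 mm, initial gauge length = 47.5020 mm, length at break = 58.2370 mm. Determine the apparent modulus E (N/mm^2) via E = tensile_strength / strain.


TS = F / (w * t) = 316.2370 / (10.5070 * 1.8060) = 16.6654 N/mm^2
strain = (Lf - L0) / L0 = (58.2370 - 47.5020) / 47.5020 = 0.2260
E = TS / strain = 16.6654 / 0.2260 = 73.7439 N/mm^2


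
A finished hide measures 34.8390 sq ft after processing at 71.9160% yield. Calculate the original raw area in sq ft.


Formula: raw = finished * 100 / yield
Substituting: raw = 34.8390 * 100 / 71.9160
Result: 48.4440 sq ft


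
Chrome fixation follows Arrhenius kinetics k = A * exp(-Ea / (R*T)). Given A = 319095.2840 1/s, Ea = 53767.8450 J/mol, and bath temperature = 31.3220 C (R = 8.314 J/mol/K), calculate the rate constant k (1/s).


T_K = T_C + 273.15 = 31.3220 + 273.15 = 304.4720 K
exponent = -Ea / (R * T_K) = -53767.8450 / (8.314 * 304.4720) = -21.2405
k = A * exp(exponent) = 319095.2840 * exp(-21.2405) = 1.9023e-04 1/s


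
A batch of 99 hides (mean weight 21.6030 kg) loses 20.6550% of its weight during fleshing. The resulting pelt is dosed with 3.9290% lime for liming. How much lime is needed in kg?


Total_raw = N * avg_wt = 99 * 21.6030 = 2138.6970 kg
Substrate = Total_raw * (1 - loss/100) = 2138.6970 * (1 - 20.6550/100) = 1696.9491 kg
Lime = Substrate * pct / 100 = 1696.9491 * 3.9290 / 100 = 66.6731 kg


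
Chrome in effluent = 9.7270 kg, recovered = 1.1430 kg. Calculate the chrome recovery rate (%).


Formula: Recovery = recovered / input * 100
Substituting: Recovery = 1.1430 / 9.7270 * 100
Result: 11.7508 %


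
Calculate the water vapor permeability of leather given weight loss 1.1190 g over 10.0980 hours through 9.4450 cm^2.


Formula: WVP = loss / (area * time)
Substituting: WVP = 1.1190 / (9.4450 * 10.0980)
Result: 0.0117326 g/(cm^2*hr)


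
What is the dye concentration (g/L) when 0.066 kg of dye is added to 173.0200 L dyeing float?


Formula: Conc = dye_mass(kg) / volume(L) * 1000
Substituting: Conc = 0.066 / 173.0200 * 1000
Result: 0.3815 g/L


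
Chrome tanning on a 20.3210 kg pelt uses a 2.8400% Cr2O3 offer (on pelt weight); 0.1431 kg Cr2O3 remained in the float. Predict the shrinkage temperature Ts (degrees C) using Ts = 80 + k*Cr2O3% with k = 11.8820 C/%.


Offered = pelt * offer_pct / 100 = 20.3210 * 2.8400 / 100 = 0.5771 kg
Uptake = offered - residual = 0.5771 - 0.1431 = 0.4340 kg
Cr2O3% on pelt = uptake / pelt * 100 = 0.4340 / 20.3210 * 100 = 2.1358 %
Ts = 80 + k * Cr2O3% = 80 + 11.8820 * 2.1358 = 105.3776 C


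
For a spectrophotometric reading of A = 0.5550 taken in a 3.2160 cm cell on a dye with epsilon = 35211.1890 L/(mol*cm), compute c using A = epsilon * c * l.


Formula: c = A / (epsilon * l)
Substituting: c = 0.5550 / (35211.1890 * 3.2160)
Result: 4.9011e-06 mol/L


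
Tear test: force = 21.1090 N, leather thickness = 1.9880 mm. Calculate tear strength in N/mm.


Formula: Tear strength = force / thickness
Substituting: Tear strength = 21.1090 / 1.9880
Result: 10.6182 N/mm


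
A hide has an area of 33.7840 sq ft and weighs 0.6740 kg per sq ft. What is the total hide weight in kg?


Formula: Weight = area * weight_per_sqft
Substituting: Weight = 33.7840 * 0.6740
Result: 22.7704 kg


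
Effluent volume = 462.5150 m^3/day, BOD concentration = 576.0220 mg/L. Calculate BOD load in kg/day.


Formula: BOD_load = volume * conc / 1000
Substituting: BOD_load = 462.5150 * 576.0220 / 1000
Result: 266.4188 kg/day


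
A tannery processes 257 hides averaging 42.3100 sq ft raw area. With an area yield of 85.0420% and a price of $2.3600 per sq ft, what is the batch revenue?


Raw_total = N * avg_area = 257 * 42.3100 = 10873.6700 sq ft
Finished = Raw_total * yield / 100 = 10873.6700 * 85.0420 / 100 = 9247.1864 sq ft
Value = Finished * price = 9247.1864 * 2.3600 = 21823.3600 $


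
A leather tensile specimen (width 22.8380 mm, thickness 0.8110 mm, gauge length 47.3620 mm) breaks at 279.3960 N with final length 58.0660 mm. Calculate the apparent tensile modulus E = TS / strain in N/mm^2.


TS = F / (w * t) = 279.3960 / (22.8380 * 0.8110) = 15.0849 N/mm^2
strain = (Lf - L0) / L0 = (58.0660 - 47.3620) / 47.3620 = 0.2260
E = TS / strain = 15.0849 / 0.2260 = 66.7460 N/mm^2


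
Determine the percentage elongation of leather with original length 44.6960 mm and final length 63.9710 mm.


Formula: Elongation = (Lf - L0) / L0 * 100
Substituting: Elongation = (63.9710 - 44.6960) / 44.6960 * 100
Result: 43.1247 %


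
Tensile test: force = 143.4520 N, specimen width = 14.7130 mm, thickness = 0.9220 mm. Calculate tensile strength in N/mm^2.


Formula: TS = force / (width * thickness)
Substituting: TS = 143.4520 / (14.7130 * 0.9220)
Result: 10.5749 N/mm^2


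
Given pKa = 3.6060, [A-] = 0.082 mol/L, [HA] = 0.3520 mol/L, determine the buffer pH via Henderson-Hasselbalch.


ratio = [A-] / [HA] = 0.082 / 0.3520 = 0.2330
log10(ratio) = -0.6327
pH = pKa + log10(ratio) = 3.6060 - 0.6327 = 2.9733


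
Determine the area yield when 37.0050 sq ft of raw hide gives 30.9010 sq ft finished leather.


Formula: Yield = finished / raw * 100
Substituting: Yield = 30.9010 / 37.0050 * 100
Result: 83.5049 %


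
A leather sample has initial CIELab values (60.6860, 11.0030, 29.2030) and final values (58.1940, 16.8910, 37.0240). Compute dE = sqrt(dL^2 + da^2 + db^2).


dL = -2.4920, da = 5.8880, db = 7.8210
dE = sqrt((-2.4920)^2 + 5.8880^2 + 7.8210^2) = 10.1018


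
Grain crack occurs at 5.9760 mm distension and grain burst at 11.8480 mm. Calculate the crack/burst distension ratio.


Formula: Ratio = crack / burst
Substituting: Ratio = 5.9760 / 11.8480
Result: 0.5044


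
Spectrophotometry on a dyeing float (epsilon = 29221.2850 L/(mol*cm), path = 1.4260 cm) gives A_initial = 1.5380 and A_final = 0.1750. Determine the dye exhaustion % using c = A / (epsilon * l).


c_initial = A_i / (epsilon * l) = 1.5380 / (29221.2850 * 1.4260) = 3.6909e-05 mol/L
c_final = A_f / (epsilon * l) = 0.1750 / (29221.2850 * 1.4260) = 4.1997e-06 mol/L
Exhaustion = (c_initial - c_final) / c_initial * 100 = (3.6909e-05 - 4.1997e-06) / 3.6909e-05 * 100 = 88.6216 %


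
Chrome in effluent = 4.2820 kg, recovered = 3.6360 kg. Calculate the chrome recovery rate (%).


Formula: Recovery = recovered / input * 100
Substituting: Recovery = 3.6360 / 4.2820 * 100
Result: 84.9136 %


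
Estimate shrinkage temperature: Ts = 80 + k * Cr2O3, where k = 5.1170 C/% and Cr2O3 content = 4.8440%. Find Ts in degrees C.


Formula: Ts = 80 + k * Cr2O3
Substituting: Ts = 80 + 5.1170 * 4.8440
Result: 104.7867 C


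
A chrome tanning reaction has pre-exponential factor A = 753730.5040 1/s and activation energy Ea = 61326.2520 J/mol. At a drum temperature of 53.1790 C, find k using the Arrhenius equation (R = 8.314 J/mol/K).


T_K = T_C + 273.15 = 53.1790 + 273.15 = 326.3290 K
exponent = -Ea / (R * T_K) = -61326.2520 / (8.314 * 326.3290) = -22.6038
k = A * exp(exponent) = 753730.5040 * exp(-22.6038) = 1.1495e-04 1/s


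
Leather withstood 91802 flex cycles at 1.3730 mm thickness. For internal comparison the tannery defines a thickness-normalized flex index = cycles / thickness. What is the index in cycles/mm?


Formula: Index = cycles / thickness
Substituting: Index = 91802 / 1.3730
Result: 66862.3452 cycles/mm


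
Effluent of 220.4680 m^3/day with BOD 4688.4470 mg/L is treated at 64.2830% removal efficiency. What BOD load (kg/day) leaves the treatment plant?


Load_in = volume * conc / 1000 = 220.4680 * 4688.4470 / 1000 = 1033.6525 kg/day
Removed = Load_in * eff / 100 = 1033.6525 * 64.2830 / 100 = 664.4629 kg/day
Load_out = Load_in - Removed = 1033.6525 - 664.4629 = 369.1897 kg/day


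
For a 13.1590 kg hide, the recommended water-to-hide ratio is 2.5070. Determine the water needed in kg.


Formula: Water = hide_weight * ratio
Substituting: Water = 13.1590 * 2.5070
Result: 32.9896 kg


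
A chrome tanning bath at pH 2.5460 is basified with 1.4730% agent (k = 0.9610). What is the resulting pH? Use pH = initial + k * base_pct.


Formula: pH_final = pH_initial + k * base_pct
Substituting: pH_final = 2.5460 + 0.9610 * 1.4730
Result: 3.9616


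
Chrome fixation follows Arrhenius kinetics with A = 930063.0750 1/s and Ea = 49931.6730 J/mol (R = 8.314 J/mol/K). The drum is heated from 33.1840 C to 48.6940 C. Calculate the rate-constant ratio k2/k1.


T1 = 33.1840 + 273.15 = 306.3340 K; T2 = 48.6940 + 273.15 = 321.8440 K
k1 = A * exp(-Ea/(R*T1)) = 930063.0750 * exp(-49931.6730/(8.314*306.3340)) = 0.00284505 1/s
k2 = A * exp(-Ea/(R*T2)) = 930063.0750 * exp(-49931.6730/(8.314*321.8440)) = 0.00731827 1/s
k2/k1 = 0.00731827 / 0.00284505 = 2.5723


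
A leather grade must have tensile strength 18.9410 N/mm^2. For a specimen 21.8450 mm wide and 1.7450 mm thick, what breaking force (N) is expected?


Formula: F = TS * w * t
Substituting: F = 18.9410 * 21.8450 * 1.7450
Result: 722.0219 N


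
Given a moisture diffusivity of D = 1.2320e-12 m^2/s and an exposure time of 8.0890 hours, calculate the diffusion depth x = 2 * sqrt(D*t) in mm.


t = 8.0890 hr * 3600 = 29120.4000 s
D * t = 1.2320e-12 * 29120.4000 = 3.5876e-08
x = 2 * sqrt(D*t) = 2 * sqrt(3.5876e-08) = 3.7882e-04 m = 0.3788 mm


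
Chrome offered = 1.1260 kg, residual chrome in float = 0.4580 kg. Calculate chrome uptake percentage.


Formula: Uptake = (offered - residual) / offered * 100
Substituting: Uptake = (1.1260 - 0.4580) / 1.1260 * 100
Result: 59.3250 %


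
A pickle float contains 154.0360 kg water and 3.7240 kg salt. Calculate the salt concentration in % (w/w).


Formula: Conc = salt / (water + salt) * 100
Substituting: Conc = 3.7240 / (154.0360 + 3.7240) * 100
Result: 2.3605 %


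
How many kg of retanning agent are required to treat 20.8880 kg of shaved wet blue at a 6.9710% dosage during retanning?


Formula: Retan = substrate * pct / 100
Substituting: Retan = 20.8880 * 6.9710 / 100
Result: 1.4561 kg


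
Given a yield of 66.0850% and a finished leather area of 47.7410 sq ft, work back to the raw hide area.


Formula: raw = finished * 100 / yield
Substituting: raw = 47.7410 * 100 / 66.0850
Result: 72.2418 sq ft
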